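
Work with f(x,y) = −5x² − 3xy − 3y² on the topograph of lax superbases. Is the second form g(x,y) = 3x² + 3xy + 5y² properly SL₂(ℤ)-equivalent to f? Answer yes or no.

D₁ = -51, D₂ = -51
f is negative-definite; reduce −f:
−f: flip: (5,3,3)→(3,-3,5)
−f: translate: b→3 (≡-3 mod 6), so (3,-3,5)→(3,3,5)
−f: reduced (well bottom): (3,3,5) with a≤c, −a<b≤a
flip sign back: reduced form of f is (-3,-3,-5)
g: reduced (well bottom): (3,3,5) with a≤c, −a<b≤a
reduced forms (-3, -3, -5) vs (3, 3, 5) ⇒ inequivalent

no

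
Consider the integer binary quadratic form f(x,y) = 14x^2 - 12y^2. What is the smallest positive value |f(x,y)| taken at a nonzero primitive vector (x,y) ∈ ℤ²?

descent: ρ → (-12,24,2)  [lands on river]
river: ρ → (2,24,-12)
closes: descent 1, river 2
min |a| on river = 2

2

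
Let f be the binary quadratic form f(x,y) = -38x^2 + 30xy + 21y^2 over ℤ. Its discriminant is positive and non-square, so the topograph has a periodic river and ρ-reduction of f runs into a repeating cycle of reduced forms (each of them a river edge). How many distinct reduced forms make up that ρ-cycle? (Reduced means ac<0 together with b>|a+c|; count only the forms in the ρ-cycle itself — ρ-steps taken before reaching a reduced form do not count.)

D = 4092, ⌊√D⌋ = 63
river: ρ → (21,54,-14)
river: ρ → (-14,58,13)
river: ρ → (13,46,-38)
river: ρ → (-38,30,21)
ρ-cycle length = 4 (tail of 0 descent steps not counted)

4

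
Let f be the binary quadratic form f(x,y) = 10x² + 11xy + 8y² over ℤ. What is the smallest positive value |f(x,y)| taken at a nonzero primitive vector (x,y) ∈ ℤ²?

translate: b→-9 (≡11 mod 20), so (10,11,8)→(10,-9,7)
flip: (10,-9,7)→(7,9,10)
translate: b→-5 (≡9 mod 14), so (7,9,10)→(7,-5,8)
reduced (well bottom): (7,-5,8) with a≤c, −a<b≤a
well minimum = a = 7

7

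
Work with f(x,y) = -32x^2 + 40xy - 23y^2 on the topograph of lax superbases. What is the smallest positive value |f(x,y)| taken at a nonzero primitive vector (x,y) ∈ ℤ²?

translate: b→24 (≡-40 mod 64), so (32,-40,23)→(32,24,15)
flip: (32,24,15)→(15,-24,32)
translate: b→6 (≡-24 mod 30), so (15,-24,32)→(15,6,23)
reduced (well bottom): (15,6,23) with a≤c, −a<b≤a
well minimum |f| = |-15| = 15 (negative-definite)

15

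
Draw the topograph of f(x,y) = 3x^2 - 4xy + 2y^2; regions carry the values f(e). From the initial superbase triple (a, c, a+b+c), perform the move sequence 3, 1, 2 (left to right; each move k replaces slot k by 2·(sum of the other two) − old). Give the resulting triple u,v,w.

start (3,2,1) = (f(1,0),f(0,1),f(1,1))
replace slot 3: 2·(3+2) − 1 = 9 → (3,2,9)
replace slot 1: 2·(2+9) − 3 = 19 → (19,2,9)
replace slot 2: 2·(19+9) − 2 = 54 → (19,54,9)

19,54,9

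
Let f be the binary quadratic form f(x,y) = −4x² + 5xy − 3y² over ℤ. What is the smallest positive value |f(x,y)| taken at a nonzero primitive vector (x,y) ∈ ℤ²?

translate: b→3 (≡-5 mod 8), so (4,-5,3)→(4,3,2)
flip: (4,3,2)→(2,-3,4)
translate: b→1 (≡-3 mod 4), so (2,-3,4)→(2,1,3)
reduced (well bottom): (2,1,3) with a≤c, −a<b≤a
well minimum |f| = |-2| = 2 (negative-definite)

2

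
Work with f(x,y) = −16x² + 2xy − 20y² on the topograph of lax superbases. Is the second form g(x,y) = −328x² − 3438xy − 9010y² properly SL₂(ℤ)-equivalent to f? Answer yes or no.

D₁ = -1276, D₂ = -1276
f is negative-definite; reduce −f:
−f: reduced (well bottom): (16,-2,20) with a≤c, −a<b≤a
flip sign back: reduced form of f is (-16,2,-20)
g is negative-definite; reduce −g:
−g: translate: b→158 (≡3438 mod 656), so (328,3438,9010)→(328,158,20)
−g: flip: (328,158,20)→(20,-158,328)
−g: translate: b→2 (≡-158 mod 40), so (20,-158,328)→(20,2,16)
−g: flip: (20,2,16)→(16,-2,20)
−g: reduced (well bottom): (16,-2,20) with a≤c, −a<b≤a
flip sign back: reduced form of g is (-16,2,-20)
reduced forms (-16, 2, -20) vs (-16, 2, -20) ⇒ equivalent

yes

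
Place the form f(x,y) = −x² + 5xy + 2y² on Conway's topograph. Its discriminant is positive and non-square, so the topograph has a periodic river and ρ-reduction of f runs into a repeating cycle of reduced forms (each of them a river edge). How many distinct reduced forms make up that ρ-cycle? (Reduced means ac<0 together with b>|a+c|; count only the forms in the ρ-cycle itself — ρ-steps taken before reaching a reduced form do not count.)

D = 33, ⌊√D⌋ = 5
river: ρ → (2,3,-3)
river: ρ → (-3,3,2)
river: ρ → (2,5,-1)
river: ρ → (-1,5,2)
ρ-cycle length = 4 (tail of 0 descent steps not counted)

4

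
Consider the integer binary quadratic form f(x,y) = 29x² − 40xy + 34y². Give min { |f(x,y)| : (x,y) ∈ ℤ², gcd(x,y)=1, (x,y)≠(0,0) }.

translate: b→18 (≡-40 mod 58), so (29,-40,34)→(29,18,23)
flip: (29,18,23)→(23,-18,29)
reduced (well bottom): (23,-18,29) with a≤c, −a<b≤a
well minimum = a = 23

23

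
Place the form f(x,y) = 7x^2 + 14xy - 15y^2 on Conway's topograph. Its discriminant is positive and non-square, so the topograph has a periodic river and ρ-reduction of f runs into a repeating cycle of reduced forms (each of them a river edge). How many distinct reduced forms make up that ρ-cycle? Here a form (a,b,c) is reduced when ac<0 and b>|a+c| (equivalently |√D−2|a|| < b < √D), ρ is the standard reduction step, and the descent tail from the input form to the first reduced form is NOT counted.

D = 616, ⌊√D⌋ = 24
river: ρ → (-15,16,6)
river: ρ → (6,20,-9)
river: ρ → (-9,16,10)
river: ρ → (10,24,-1)
river: ρ → (-1,24,10)
river: ρ → (10,16,-9)
river: ρ → (-9,20,6)
river: ρ → (6,16,-15)
river: ρ → (-15,14,7)
river: ρ → (7,14,-15)
ρ-cycle length = 10 (tail of 0 descent steps not counted)

10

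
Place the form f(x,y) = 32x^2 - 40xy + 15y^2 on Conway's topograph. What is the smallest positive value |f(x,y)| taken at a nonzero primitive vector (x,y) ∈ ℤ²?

translate: b→24 (≡-40 mod 64), so (32,-40,15)→(32,24,7)
flip: (32,24,7)→(7,-24,32)
translate: b→4 (≡-24 mod 14), so (7,-24,32)→(7,4,12)
reduced (well bottom): (7,4,12) with a≤c, −a<b≤a
well minimum = a = 7

7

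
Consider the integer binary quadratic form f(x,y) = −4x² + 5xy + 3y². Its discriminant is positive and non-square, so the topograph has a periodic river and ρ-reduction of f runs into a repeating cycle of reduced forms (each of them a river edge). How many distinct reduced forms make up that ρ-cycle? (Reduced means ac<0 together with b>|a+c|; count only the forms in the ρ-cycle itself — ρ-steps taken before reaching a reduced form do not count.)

D = 73, ⌊√D⌋ = 8
river: ρ → (3,7,-2)
river: ρ → (-2,5,6)
river: ρ → (6,7,-1)
river: ρ → (-1,7,6)
river: ρ → (6,5,-2)
river: ρ → (-2,7,3)
river: ρ → (3,5,-4)
river: ρ → (-4,3,4)
river: ρ → (4,5,-3)
river: ρ → (-3,7,2)
river: ρ → (2,5,-6)
river: ρ → (-6,7,1)
river: ρ → (1,7,-6)
river: ρ → (-6,5,2)
river: ρ → (2,7,-3)
river: ρ → (-3,5,4)
river: ρ → (4,3,-4)
river: ρ → (-4,5,3)
ρ-cycle length = 18 (tail of 0 descent steps not counted)

18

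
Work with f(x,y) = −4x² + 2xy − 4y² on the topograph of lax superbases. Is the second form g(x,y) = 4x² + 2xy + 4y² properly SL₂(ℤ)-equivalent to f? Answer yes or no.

D₁ = -60, D₂ = -60
f is negative-definite; reduce −f:
−f: flip: (4,-2,4)→(4,2,4)
−f: reduced (well bottom): (4,2,4) with a≤c, −a<b≤a
flip sign back: reduced form of f is (-4,-2,-4)
g: reduced (well bottom): (4,2,4) with a≤c, −a<b≤a
reduced forms (-4, -2, -4) vs (4, 2, 4) ⇒ inequivalent

no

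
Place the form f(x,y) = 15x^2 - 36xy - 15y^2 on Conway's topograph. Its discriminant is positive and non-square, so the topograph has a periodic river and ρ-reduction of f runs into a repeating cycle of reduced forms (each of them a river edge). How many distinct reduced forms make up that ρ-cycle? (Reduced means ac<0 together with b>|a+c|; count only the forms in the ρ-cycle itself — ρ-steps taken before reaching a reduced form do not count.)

D = 2196, ⌊√D⌋ = 46
descent: ρ → (-15,36,15)  [lands on river]
river: ρ → (15,24,-27)
river: ρ → (-27,30,12)
river: ρ → (12,42,-9)
river: ρ → (-9,30,36)
river: ρ → (36,42,-3)
river: ρ → (-3,42,36)
river: ρ → (36,30,-9)
river: ρ → (-9,42,12)
river: ρ → (12,30,-27)
river: ρ → (-27,24,15)
river: ρ → (15,36,-15)
river: ρ → (-15,24,27)
river: ρ → (27,30,-12)
river: ρ → (-12,42,9)
river: ρ → (9,30,-36)
river: ρ → (-36,42,3)
river: ρ → (3,42,-36)
river: ρ → (-36,30,9)
river: ρ → (9,42,-12)
river: ρ → (-12,30,27)
river: ρ → (27,24,-15)
ρ-cycle length = 22 (tail of 1 descent step not counted)

22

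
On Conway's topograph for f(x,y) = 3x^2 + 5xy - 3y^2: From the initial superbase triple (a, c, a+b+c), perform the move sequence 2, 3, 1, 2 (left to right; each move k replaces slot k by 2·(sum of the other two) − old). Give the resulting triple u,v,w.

start (3,-3,5) = (f(1,0),f(0,1),f(1,1))
replace slot 2: 2·(3+5) − (-3) = 19 → (3,19,5)
replace slot 3: 2·(3+19) − 5 = 39 → (3,19,39)
replace slot 1: 2·(19+39) − 3 = 113 → (113,19,39)
replace slot 2: 2·(113+39) − 19 = 285 → (113,285,39)

113,285,39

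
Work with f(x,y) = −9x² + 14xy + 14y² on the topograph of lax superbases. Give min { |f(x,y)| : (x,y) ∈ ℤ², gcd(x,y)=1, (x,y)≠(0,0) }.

river: ρ → (14,14,-9)
river: ρ → (-9,22,6)
river: ρ → (6,26,-1)
river: ρ → (-1,26,6)
river: ρ → (6,22,-9)
river: ρ → (-9,14,14)
closes: descent 0, river 6
min |a| on river = 1

1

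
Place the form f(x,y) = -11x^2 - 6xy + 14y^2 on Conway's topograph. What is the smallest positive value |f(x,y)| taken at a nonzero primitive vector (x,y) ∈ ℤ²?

descent: ρ → (14,6,-11)  [lands on river]
river: ρ → (-11,16,9)
river: ρ → (9,20,-7)
river: ρ → (-7,22,6)
river: ρ → (6,14,-19)
river: ρ → (-19,24,1)
river: ρ → (1,24,-19)
river: ρ → (-19,14,6)
river: ρ → (6,22,-7)
river: ρ → (-7,20,9)
river: ρ → (9,16,-11)
river: ρ → (-11,6,14)
river: ρ → (14,22,-3)
river: ρ → (-3,20,21)
river: ρ → (21,22,-2)
river: ρ → (-2,22,21)
river: ρ → (21,20,-3)
river: ρ → (-3,22,14)
closes: descent 1, river 18
min |a| on river = 1

1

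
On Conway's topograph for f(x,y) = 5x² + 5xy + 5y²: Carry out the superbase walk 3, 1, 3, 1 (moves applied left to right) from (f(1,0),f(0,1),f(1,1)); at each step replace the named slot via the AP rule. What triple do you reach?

start (5,5,15) = (f(1,0),f(0,1),f(1,1))
replace slot 3: 2·(5+5) − 15 = 5 → (5,5,5)
replace slot 1: 2·(5+5) − 5 = 15 → (15,5,5)
replace slot 3: 2·(15+5) − 5 = 35 → (15,5,35)
replace slot 1: 2·(5+35) − 15 = 65 → (65,5,35)

65,5,35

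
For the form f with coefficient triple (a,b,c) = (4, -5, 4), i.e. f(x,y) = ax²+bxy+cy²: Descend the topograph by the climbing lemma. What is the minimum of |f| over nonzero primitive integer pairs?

translate: b→3 (≡-5 mod 8), so (4,-5,4)→(4,3,3)
flip: (4,3,3)→(3,-3,4)
translate: b→3 (≡-3 mod 6), so (3,-3,4)→(3,3,4)
reduced (well bottom): (3,3,4) with a≤c, −a<b≤a
well minimum = a = 3

3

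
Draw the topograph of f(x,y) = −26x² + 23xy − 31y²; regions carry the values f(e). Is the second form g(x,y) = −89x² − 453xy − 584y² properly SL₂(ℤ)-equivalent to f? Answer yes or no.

D₁ = -2695, D₂ = -2695
f is negative-definite; reduce −f:
−f: reduced (well bottom): (26,-23,31) with a≤c, −a<b≤a
flip sign back: reduced form of f is (-26,23,-31)
g is negative-definite; reduce −g:
−g: translate: b→-81 (≡453 mod 178), so (89,453,584)→(89,-81,26)
−g: flip: (89,-81,26)→(26,81,89)
−g: translate: b→-23 (≡81 mod 52), so (26,81,89)→(26,-23,31)
−g: reduced (well bottom): (26,-23,31) with a≤c, −a<b≤a
flip sign back: reduced form of g is (-26,23,-31)
reduced forms (-26, 23, -31) vs (-26, 23, -31) ⇒ equivalent

yes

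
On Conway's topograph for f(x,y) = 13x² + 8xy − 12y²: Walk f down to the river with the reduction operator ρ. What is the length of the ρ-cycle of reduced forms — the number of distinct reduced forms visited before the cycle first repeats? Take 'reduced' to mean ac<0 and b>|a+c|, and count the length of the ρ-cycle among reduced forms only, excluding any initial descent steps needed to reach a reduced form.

D = 688, ⌊√D⌋ = 26
river: ρ → (-12,16,9)
river: ρ → (9,20,-8)
river: ρ → (-8,12,17)
river: ρ → (17,22,-3)
river: ρ → (-3,26,1)
river: ρ → (1,26,-3)
river: ρ → (-3,22,17)
river: ρ → (17,12,-8)
river: ρ → (-8,20,9)
river: ρ → (9,16,-12)
river: ρ → (-12,8,13)
river: ρ → (13,18,-7)
river: ρ → (-7,24,4)
river: ρ → (4,24,-7)
river: ρ → (-7,18,13)
river: ρ → (13,8,-12)
ρ-cycle length = 16 (tail of 0 descent steps not counted)

16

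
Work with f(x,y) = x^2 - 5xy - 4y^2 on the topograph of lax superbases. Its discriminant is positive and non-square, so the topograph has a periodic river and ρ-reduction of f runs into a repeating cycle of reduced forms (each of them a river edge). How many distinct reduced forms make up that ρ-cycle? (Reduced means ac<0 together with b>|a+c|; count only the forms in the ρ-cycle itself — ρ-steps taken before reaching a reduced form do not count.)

D = 41, ⌊√D⌋ = 6
descent: ρ → (-4,5,1)  [lands on river]
river: ρ → (1,5,-4)
river: ρ → (-4,3,2)
river: ρ → (2,5,-2)
river: ρ → (-2,3,4)
river: ρ → (4,5,-1)
river: ρ → (-1,5,4)
river: ρ → (4,3,-2)
river: ρ → (-2,5,2)
river: ρ → (2,3,-4)
ρ-cycle length = 10 (tail of 1 descent step not counted)

10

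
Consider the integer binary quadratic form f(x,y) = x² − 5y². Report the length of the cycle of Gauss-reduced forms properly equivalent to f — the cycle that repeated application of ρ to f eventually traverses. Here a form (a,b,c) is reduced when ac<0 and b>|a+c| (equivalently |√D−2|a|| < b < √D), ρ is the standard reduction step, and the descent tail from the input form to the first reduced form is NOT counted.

D = 20, ⌊√D⌋ = 4
descent: ρ → (-5,0,1)
descent: ρ → (1,4,-1)  [lands on river]
river: ρ → (-1,4,1)
ρ-cycle length = 2 (tail of 2 descent steps not counted)

2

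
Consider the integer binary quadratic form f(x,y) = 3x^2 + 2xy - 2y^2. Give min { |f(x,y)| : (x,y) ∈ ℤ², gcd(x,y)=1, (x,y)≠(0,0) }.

river: ρ → (-2,2,3)
river: ρ → (3,4,-1)
river: ρ → (-1,4,3)
river: ρ → (3,2,-2)
closes: descent 0, river 4
min |a| on river = 1

1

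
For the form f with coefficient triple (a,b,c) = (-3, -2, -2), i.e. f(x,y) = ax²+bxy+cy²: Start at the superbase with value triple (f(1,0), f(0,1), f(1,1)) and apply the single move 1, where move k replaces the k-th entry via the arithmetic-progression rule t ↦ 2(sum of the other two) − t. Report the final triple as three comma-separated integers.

start (-3,-2,-7) = (f(1,0),f(0,1),f(1,1))
replace slot 1: 2·((-2)+(-7)) − (-3) = -15 → (-15,-2,-7)

-15,-2,-7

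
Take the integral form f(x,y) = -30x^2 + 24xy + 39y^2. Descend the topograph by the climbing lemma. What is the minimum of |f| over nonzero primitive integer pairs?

river: ρ → (39,54,-15)
river: ρ → (-15,66,15)
river: ρ → (15,54,-39)
river: ρ → (-39,24,30)
river: ρ → (30,36,-33)
river: ρ → (-33,30,33)
river: ρ → (33,36,-30)
river: ρ → (-30,24,39)
closes: descent 0, river 8
min |a| on river = 15

15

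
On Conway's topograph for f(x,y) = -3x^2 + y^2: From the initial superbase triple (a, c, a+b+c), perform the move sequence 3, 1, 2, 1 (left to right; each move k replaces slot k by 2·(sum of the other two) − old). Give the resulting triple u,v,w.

start (-3,1,-2) = (f(1,0),f(0,1),f(1,1))
replace slot 3: 2·((-3)+1) − (-2) = -2 → (-3,1,-2)
replace slot 1: 2·(1+(-2)) − (-3) = 1 → (1,1,-2)
replace slot 2: 2·(1+(-2)) − 1 = -3 → (1,-3,-2)
replace slot 1: 2·((-3)+(-2)) − 1 = -11 → (-11,-3,-2)

-11,-3,-2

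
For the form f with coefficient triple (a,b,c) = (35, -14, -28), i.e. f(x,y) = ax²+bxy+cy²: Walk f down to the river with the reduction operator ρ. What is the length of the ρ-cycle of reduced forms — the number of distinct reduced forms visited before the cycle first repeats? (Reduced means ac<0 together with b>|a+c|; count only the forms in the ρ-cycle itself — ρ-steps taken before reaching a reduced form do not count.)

D = 4116, ⌊√D⌋ = 64
descent: ρ → (-28,14,35)  [lands on river]
river: ρ → (35,56,-7)
river: ρ → (-7,56,35)
river: ρ → (35,14,-28)
river: ρ → (-28,42,21)
river: ρ → (21,42,-28)
ρ-cycle length = 6 (tail of 1 descent step not counted)

6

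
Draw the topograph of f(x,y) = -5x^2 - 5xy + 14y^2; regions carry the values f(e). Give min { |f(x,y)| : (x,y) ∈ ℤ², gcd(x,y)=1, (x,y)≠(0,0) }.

descent: ρ → (14,5,-5)
descent: ρ → (-5,15,4)  [lands on river]
river: ρ → (4,17,-1)
river: ρ → (-1,17,4)
river: ρ → (4,15,-5)
closes: descent 2, river 4
min |a| on river = 1

1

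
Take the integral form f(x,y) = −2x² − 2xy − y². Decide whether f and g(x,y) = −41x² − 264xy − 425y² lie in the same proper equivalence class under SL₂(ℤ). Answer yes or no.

D₁ = -4, D₂ = -4
f is negative-definite; reduce −f:
−f: flip: (2,2,1)→(1,-2,2)
−f: translate: b→0 (≡-2 mod 2), so (1,-2,2)→(1,0,1)
−f: reduced (well bottom): (1,0,1) with a≤c, −a<b≤a
flip sign back: reduced form of f is (-1,0,-1)
g is negative-definite; reduce −g:
−g: translate: b→18 (≡264 mod 82), so (41,264,425)→(41,18,2)
−g: flip: (41,18,2)→(2,-18,41)
−g: translate: b→2 (≡-18 mod 4), so (2,-18,41)→(2,2,1)
−g: flip: (2,2,1)→(1,-2,2)
−g: translate: b→0 (≡-2 mod 2), so (1,-2,2)→(1,0,1)
−g: reduced (well bottom): (1,0,1) with a≤c, −a<b≤a
flip sign back: reduced form of g is (-1,0,-1)
reduced forms (-1, 0, -1) vs (-1, 0, -1) ⇒ equivalent

yes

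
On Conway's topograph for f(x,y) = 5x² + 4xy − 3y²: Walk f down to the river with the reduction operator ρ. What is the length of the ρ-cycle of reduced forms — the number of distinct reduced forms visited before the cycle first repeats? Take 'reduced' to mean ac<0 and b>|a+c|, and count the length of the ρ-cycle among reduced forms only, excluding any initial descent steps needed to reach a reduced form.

D = 76, ⌊√D⌋ = 8
river: ρ → (-3,8,1)
river: ρ → (1,8,-3)
river: ρ → (-3,4,5)
river: ρ → (5,6,-2)
river: ρ → (-2,6,5)
river: ρ → (5,4,-3)
ρ-cycle length = 6 (tail of 0 descent steps not counted)

6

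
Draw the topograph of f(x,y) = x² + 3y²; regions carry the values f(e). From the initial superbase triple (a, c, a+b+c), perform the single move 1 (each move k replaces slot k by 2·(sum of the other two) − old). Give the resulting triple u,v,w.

start (1,3,4) = (f(1,0),f(0,1),f(1,1))
replace slot 1: 2·(3+4) − 1 = 13 → (13,3,4)

13,3,4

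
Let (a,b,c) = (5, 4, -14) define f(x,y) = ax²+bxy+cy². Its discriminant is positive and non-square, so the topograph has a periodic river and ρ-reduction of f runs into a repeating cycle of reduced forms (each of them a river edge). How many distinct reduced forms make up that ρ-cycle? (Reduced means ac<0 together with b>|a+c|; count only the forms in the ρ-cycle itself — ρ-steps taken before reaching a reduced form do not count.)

D = 296, ⌊√D⌋ = 17
descent: ρ → (-14,-4,5)
descent: ρ → (5,14,-5)  [lands on river]
river: ρ → (-5,16,2)
river: ρ → (2,16,-5)
river: ρ → (-5,14,5)
river: ρ → (5,16,-2)
river: ρ → (-2,16,5)
ρ-cycle length = 6 (tail of 2 descent steps not counted)

6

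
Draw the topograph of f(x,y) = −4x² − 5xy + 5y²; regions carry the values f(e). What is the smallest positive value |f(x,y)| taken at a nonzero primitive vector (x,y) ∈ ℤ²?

descent: ρ → (5,5,-4)  [lands on river]
river: ρ → (-4,3,6)
river: ρ → (6,9,-1)
river: ρ → (-1,9,6)
river: ρ → (6,3,-4)
river: ρ → (-4,5,5)
closes: descent 1, river 6
min |a| on river = 1

1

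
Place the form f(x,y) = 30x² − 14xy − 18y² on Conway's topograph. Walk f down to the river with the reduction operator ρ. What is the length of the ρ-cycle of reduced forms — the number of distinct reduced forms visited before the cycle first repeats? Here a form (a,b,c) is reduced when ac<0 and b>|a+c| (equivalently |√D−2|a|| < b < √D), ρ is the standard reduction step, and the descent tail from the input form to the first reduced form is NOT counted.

D = 2356, ⌊√D⌋ = 48
descent: ρ → (-18,14,30)  [lands on river]
river: ρ → (30,46,-2)
river: ρ → (-2,46,30)
river: ρ → (30,14,-18)
river: ρ → (-18,22,26)
river: ρ → (26,30,-14)
river: ρ → (-14,26,30)
river: ρ → (30,34,-10)
river: ρ → (-10,46,6)
river: ρ → (6,38,-38)
river: ρ → (-38,38,6)
river: ρ → (6,46,-10)
river: ρ → (-10,34,30)
river: ρ → (30,26,-14)
river: ρ → (-14,30,26)
river: ρ → (26,22,-18)
ρ-cycle length = 16 (tail of 1 descent step not counted)

16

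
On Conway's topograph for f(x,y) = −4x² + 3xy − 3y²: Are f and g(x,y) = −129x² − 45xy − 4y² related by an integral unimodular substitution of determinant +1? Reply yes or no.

D₁ = -39, D₂ = -39
f is negative-definite; reduce −f:
−f: flip: (4,-3,3)→(3,3,4)
−f: reduced (well bottom): (3,3,4) with a≤c, −a<b≤a
flip sign back: reduced form of f is (-3,-3,-4)
g is negative-definite; reduce −g:
−g: flip: (129,45,4)→(4,-45,129)
−g: translate: b→3 (≡-45 mod 8), so (4,-45,129)→(4,3,3)
−g: flip: (4,3,3)→(3,-3,4)
−g: translate: b→3 (≡-3 mod 6), so (3,-3,4)→(3,3,4)
−g: reduced (well bottom): (3,3,4) with a≤c, −a<b≤a
flip sign back: reduced form of g is (-3,-3,-4)
reduced forms (-3, -3, -4) vs (-3, -3, -4) ⇒ equivalent

yes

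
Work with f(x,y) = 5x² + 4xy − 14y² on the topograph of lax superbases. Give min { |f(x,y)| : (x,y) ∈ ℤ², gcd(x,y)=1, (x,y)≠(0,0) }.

descent: ρ → (-14,-4,5)
descent: ρ → (5,14,-5)  [lands on river]
river: ρ → (-5,16,2)
river: ρ → (2,16,-5)
river: ρ → (-5,14,5)
river: ρ → (5,16,-2)
river: ρ → (-2,16,5)
closes: descent 2, river 6
min |a| on river = 2

2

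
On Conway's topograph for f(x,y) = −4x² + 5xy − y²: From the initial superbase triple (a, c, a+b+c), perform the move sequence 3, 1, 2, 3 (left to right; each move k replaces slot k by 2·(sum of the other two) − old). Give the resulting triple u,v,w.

start (-4,-1,0) = (f(1,0),f(0,1),f(1,1))
replace slot 3: 2·((-4)+(-1)) − 0 = -10 → (-4,-1,-10)
replace slot 1: 2·((-1)+(-10)) − (-4) = -18 → (-18,-1,-10)
replace slot 2: 2·((-18)+(-10)) − (-1) = -55 → (-18,-55,-10)
replace slot 3: 2·((-18)+(-55)) − (-10) = -136 → (-18,-55,-136)

-18,-55,-136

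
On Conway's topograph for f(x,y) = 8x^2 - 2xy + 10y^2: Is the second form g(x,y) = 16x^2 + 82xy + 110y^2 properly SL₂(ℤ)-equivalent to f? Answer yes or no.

D₁ = -316, D₂ = -316
f: reduced (well bottom): (8,-2,10) with a≤c, −a<b≤a
g: translate: b→-14 (≡82 mod 32), so (16,82,110)→(16,-14,8)
g: flip: (16,-14,8)→(8,14,16)
g: translate: b→-2 (≡14 mod 16), so (8,14,16)→(8,-2,10)
g: reduced (well bottom): (8,-2,10) with a≤c, −a<b≤a
reduced forms (8, -2, 10) vs (8, -2, 10) ⇒ equivalent

yes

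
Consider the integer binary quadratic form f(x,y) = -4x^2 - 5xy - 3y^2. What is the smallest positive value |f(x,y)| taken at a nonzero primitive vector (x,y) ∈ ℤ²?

translate: b→-3 (≡5 mod 8), so (4,5,3)→(4,-3,2)
flip: (4,-3,2)→(2,3,4)
translate: b→-1 (≡3 mod 4), so (2,3,4)→(2,-1,3)
reduced (well bottom): (2,-1,3) with a≤c, −a<b≤a
well minimum |f| = |-2| = 2 (negative-definite)

2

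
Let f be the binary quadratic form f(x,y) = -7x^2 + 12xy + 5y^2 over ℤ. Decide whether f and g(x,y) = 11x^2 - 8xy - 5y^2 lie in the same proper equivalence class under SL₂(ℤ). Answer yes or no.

D₁ = 284, D₂ = 284
river cycle of f (length 8): (5, 8, -11), (-11, 14, 2), (2, 14, -11), (-11, 8, 5), (5, 12, -7), (-7, 16, 1), (1, 16, -7), (-7, 12, 5)
river cycle of g (length 8): (-5, 8, 11), (11, 14, -2), (-2, 14, 11), (11, 8, -5), (-5, 12, 7), (7, 16, -1), (-1, 16, 7), (7, 12, -5)
cycles differ ⇒ inequivalent

no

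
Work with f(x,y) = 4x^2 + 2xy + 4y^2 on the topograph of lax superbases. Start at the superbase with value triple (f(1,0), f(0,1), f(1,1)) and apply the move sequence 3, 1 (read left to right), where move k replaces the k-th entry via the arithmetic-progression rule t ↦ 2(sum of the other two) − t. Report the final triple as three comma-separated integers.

start (4,4,10) = (f(1,0),f(0,1),f(1,1))
replace slot 3: 2·(4+4) − 10 = 6 → (4,4,6)
replace slot 1: 2·(4+6) − 4 = 16 → (16,4,6)

16,4,6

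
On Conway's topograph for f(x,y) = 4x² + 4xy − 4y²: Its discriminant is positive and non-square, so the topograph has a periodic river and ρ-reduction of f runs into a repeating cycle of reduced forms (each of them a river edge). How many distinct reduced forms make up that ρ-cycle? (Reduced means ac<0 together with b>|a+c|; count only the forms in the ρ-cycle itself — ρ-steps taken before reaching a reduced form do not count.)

D = 80, ⌊√D⌋ = 8
river: ρ → (-4,4,4)
river: ρ → (4,4,-4)
ρ-cycle length = 2 (tail of 0 descent steps not counted)

2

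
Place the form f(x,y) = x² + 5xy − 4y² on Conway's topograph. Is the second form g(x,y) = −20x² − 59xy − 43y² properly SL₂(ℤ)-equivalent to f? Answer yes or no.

D₁ = 41, D₂ = 41
river cycle of f (length 10): (-4, 3, 2), (2, 5, -2), (-2, 3, 4), (4, 5, -1), (-1, 5, 4), (4, 3, -2), (-2, 5, 2), (2, 3, -4), (-4, 5, 1), (1, 5, -4)
river cycle of g (length 10): (-4, 3, 2), (2, 5, -2), (-2, 3, 4), (4, 5, -1), (-1, 5, 4), (4, 3, -2), (-2, 5, 2), (2, 3, -4), (-4, 5, 1), (1, 5, -4)
cycles coincide ⇒ equivalent

yes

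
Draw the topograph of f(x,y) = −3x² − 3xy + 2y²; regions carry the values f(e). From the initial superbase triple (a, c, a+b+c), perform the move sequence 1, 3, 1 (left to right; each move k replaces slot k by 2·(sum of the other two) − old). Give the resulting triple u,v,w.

start (-3,2,-4) = (f(1,0),f(0,1),f(1,1))
replace slot 1: 2·(2+(-4)) − (-3) = -1 → (-1,2,-4)
replace slot 3: 2·((-1)+2) − (-4) = 6 → (-1,2,6)
replace slot 1: 2·(2+6) − (-1) = 17 → (17,2,6)

17,2,6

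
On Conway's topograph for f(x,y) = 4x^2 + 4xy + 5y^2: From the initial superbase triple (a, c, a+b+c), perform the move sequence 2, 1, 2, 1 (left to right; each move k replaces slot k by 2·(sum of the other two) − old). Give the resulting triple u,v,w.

start (4,5,13) = (f(1,0),f(0,1),f(1,1))
replace slot 2: 2·(4+13) − 5 = 29 → (4,29,13)
replace slot 1: 2·(29+13) − 4 = 80 → (80,29,13)
replace slot 2: 2·(80+13) − 29 = 157 → (80,157,13)
replace slot 1: 2·(157+13) − 80 = 260 → (260,157,13)

260,157,13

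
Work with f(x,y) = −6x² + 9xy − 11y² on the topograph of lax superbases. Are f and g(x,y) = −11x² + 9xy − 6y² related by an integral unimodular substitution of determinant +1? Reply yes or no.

D₁ = -183, D₂ = -183
f is negative-definite; reduce −f:
−f: translate: b→3 (≡-9 mod 12), so (6,-9,11)→(6,3,8)
−f: reduced (well bottom): (6,3,8) with a≤c, −a<b≤a
flip sign back: reduced form of f is (-6,-3,-8)
g is negative-definite; reduce −g:
−g: flip: (11,-9,6)→(6,9,11)
−g: translate: b→-3 (≡9 mod 12), so (6,9,11)→(6,-3,8)
−g: reduced (well bottom): (6,-3,8) with a≤c, −a<b≤a
flip sign back: reduced form of g is (-6,3,-8)
reduced forms (-6, -3, -8) vs (-6, 3, -8) ⇒ inequivalent

no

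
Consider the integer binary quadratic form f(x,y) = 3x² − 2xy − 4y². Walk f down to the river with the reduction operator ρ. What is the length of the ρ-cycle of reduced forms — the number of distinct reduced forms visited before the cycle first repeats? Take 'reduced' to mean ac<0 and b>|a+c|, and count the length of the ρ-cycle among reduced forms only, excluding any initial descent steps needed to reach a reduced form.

D = 52, ⌊√D⌋ = 7
descent: ρ → (-4,2,3)  [lands on river]
river: ρ → (3,4,-3)
river: ρ → (-3,2,4)
river: ρ → (4,6,-1)
river: ρ → (-1,6,4)
river: ρ → (4,2,-3)
river: ρ → (-3,4,3)
river: ρ → (3,2,-4)
river: ρ → (-4,6,1)
river: ρ → (1,6,-4)
ρ-cycle length = 10 (tail of 1 descent step not counted)

10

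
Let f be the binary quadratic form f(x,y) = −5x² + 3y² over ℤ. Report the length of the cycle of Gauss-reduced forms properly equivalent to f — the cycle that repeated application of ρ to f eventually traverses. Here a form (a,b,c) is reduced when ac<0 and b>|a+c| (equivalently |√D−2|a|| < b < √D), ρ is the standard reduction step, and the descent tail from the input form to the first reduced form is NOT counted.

D = 60, ⌊√D⌋ = 7
descent: ρ → (3,6,-2)  [lands on river]
river: ρ → (-2,6,3)
ρ-cycle length = 2 (tail of 1 descent step not counted)

2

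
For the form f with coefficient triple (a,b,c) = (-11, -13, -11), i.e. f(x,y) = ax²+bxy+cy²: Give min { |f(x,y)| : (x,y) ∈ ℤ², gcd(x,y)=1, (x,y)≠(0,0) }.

translate: b→-9 (≡13 mod 22), so (11,13,11)→(11,-9,9)
flip: (11,-9,9)→(9,9,11)
reduced (well bottom): (9,9,11) with a≤c, −a<b≤a
well minimum |f| = |-9| = 9 (negative-definite)

9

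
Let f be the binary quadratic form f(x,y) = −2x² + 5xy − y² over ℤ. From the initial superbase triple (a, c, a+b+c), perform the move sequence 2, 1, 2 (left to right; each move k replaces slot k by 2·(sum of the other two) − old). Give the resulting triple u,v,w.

start (-2,-1,2) = (f(1,0),f(0,1),f(1,1))
replace slot 2: 2·((-2)+2) − (-1) = 1 → (-2,1,2)
replace slot 1: 2·(1+2) − (-2) = 8 → (8,1,2)
replace slot 2: 2·(8+2) − 1 = 19 → (8,19,2)

8,19,2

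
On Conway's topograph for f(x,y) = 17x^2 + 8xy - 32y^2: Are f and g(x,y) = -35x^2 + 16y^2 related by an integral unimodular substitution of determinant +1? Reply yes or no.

D₁ = 2240, D₂ = 2240
river cycle of f (length 6): (17, 42, -7), (-7, 42, 17), (17, 26, -23), (-23, 20, 20), (20, 20, -23), (-23, 26, 17)
river cycle of g (length 4): (16, 32, -19), (-19, 44, 4), (4, 44, -19), (-19, 32, 16)
cycles differ ⇒ inequivalent

no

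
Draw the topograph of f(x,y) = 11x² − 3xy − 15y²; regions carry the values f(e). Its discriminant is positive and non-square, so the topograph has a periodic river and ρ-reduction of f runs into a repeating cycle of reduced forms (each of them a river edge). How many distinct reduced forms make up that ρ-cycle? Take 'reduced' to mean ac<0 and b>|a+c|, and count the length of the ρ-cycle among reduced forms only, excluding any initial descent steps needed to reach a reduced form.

D = 669, ⌊√D⌋ = 25
descent: ρ → (-15,3,11)
descent: ρ → (11,19,-7)  [lands on river]
river: ρ → (-7,23,5)
river: ρ → (5,17,-19)
river: ρ → (-19,21,3)
river: ρ → (3,21,-19)
river: ρ → (-19,17,5)
river: ρ → (5,23,-7)
river: ρ → (-7,19,11)
river: ρ → (11,25,-1)
river: ρ → (-1,25,11)
ρ-cycle length = 10 (tail of 2 descent steps not counted)

10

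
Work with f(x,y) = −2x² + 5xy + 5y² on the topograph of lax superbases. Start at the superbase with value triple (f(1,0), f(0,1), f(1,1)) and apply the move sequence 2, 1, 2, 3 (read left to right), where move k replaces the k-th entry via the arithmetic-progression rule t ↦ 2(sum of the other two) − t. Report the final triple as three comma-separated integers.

start (-2,5,8) = (f(1,0),f(0,1),f(1,1))
replace slot 2: 2·((-2)+8) − 5 = 7 → (-2,7,8)
replace slot 1: 2·(7+8) − (-2) = 32 → (32,7,8)
replace slot 2: 2·(32+8) − 7 = 73 → (32,73,8)
replace slot 3: 2·(32+73) − 8 = 202 → (32,73,202)

32,73,202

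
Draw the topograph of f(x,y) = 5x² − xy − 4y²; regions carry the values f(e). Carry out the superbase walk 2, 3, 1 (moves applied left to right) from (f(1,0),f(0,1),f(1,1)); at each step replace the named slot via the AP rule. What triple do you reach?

start (5,-4,0) = (f(1,0),f(0,1),f(1,1))
replace slot 2: 2·(5+0) − (-4) = 14 → (5,14,0)
replace slot 3: 2·(5+14) − 0 = 38 → (5,14,38)
replace slot 1: 2·(14+38) − 5 = 99 → (99,14,38)

99,14,38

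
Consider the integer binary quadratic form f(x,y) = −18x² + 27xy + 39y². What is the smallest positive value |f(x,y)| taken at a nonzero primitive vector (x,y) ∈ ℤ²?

river: ρ → (39,51,-6)
river: ρ → (-6,57,12)
river: ρ → (12,39,-42)
river: ρ → (-42,45,9)
river: ρ → (9,45,-42)
river: ρ → (-42,39,12)
river: ρ → (12,57,-6)
river: ρ → (-6,51,39)
river: ρ → (39,27,-18)
river: ρ → (-18,45,21)
river: ρ → (21,39,-24)
river: ρ → (-24,57,3)
river: ρ → (3,57,-24)
river: ρ → (-24,39,21)
river: ρ → (21,45,-18)
river: ρ → (-18,27,39)
closes: descent 0, river 16
min |a| on river = 3

3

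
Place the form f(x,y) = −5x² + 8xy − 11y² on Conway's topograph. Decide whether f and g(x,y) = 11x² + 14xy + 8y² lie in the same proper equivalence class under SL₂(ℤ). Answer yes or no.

D₁ = -156, D₂ = -156
f is negative-definite; reduce −f:
−f: translate: b→2 (≡-8 mod 10), so (5,-8,11)→(5,2,8)
−f: reduced (well bottom): (5,2,8) with a≤c, −a<b≤a
flip sign back: reduced form of f is (-5,-2,-8)
g: translate: b→-8 (≡14 mod 22), so (11,14,8)→(11,-8,5)
g: flip: (11,-8,5)→(5,8,11)
g: translate: b→-2 (≡8 mod 10), so (5,8,11)→(5,-2,8)
g: reduced (well bottom): (5,-2,8) with a≤c, −a<b≤a
reduced forms (-5, -2, -8) vs (5, -2, 8) ⇒ inequivalent

no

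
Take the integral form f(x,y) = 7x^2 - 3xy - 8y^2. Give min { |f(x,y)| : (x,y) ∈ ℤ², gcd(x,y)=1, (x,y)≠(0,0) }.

descent: ρ → (-8,3,7)  [lands on river]
river: ρ → (7,11,-4)
river: ρ → (-4,13,4)
river: ρ → (4,11,-7)
river: ρ → (-7,3,8)
river: ρ → (8,13,-2)
river: ρ → (-2,15,1)
river: ρ → (1,15,-2)
river: ρ → (-2,13,8)
river: ρ → (8,3,-7)
river: ρ → (-7,11,4)
river: ρ → (4,13,-4)
river: ρ → (-4,11,7)
river: ρ → (7,3,-8)
river: ρ → (-8,13,2)
river: ρ → (2,15,-1)
river: ρ → (-1,15,2)
river: ρ → (2,13,-8)
closes: descent 1, river 18
min |a| on river = 1

1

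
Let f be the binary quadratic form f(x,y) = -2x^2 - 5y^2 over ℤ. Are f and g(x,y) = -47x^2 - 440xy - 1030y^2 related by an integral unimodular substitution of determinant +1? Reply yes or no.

D₁ = -40, D₂ = -40
f is negative-definite; reduce −f:
−f: reduced (well bottom): (2,0,5) with a≤c, −a<b≤a
flip sign back: reduced form of f is (-2,0,-5)
g is negative-definite; reduce −g:
−g: translate: b→-30 (≡440 mod 94), so (47,440,1030)→(47,-30,5)
−g: flip: (47,-30,5)→(5,30,47)
−g: translate: b→0 (≡30 mod 10), so (5,30,47)→(5,0,2)
−g: flip: (5,0,2)→(2,0,5)
−g: reduced (well bottom): (2,0,5) with a≤c, −a<b≤a
flip sign back: reduced form of g is (-2,0,-5)
reduced forms (-2, 0, -5) vs (-2, 0, -5) ⇒ equivalent

yes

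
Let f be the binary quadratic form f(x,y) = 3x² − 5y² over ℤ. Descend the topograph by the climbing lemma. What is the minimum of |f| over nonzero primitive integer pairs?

descent: ρ → (-5,0,3)
descent: ρ → (3,6,-2)  [lands on river]
river: ρ → (-2,6,3)
closes: descent 2, river 2
min |a| on river = 2

2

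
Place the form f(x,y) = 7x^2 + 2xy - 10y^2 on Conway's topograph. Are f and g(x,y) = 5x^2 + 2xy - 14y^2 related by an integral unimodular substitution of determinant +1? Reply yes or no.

D₁ = 284, D₂ = 284
river cycle of f (length 8): (7, 16, -1), (-1, 16, 7), (7, 12, -5), (-5, 8, 11), (11, 14, -2), (-2, 14, 11), (11, 8, -5), (-5, 12, 7)
river cycle of g (length 8): (5, 12, -7), (-7, 16, 1), (1, 16, -7), (-7, 12, 5), (5, 8, -11), (-11, 14, 2), (2, 14, -11), (-11, 8, 5)
cycles differ ⇒ inequivalent

no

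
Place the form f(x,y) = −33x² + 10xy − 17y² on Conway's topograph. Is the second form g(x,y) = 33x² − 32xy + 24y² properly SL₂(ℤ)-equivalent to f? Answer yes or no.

D₁ = -2144, D₂ = -2144
f is negative-definite; reduce −f:
−f: flip: (33,-10,17)→(17,10,33)
−f: reduced (well bottom): (17,10,33) with a≤c, −a<b≤a
flip sign back: reduced form of f is (-17,-10,-33)
g: flip: (33,-32,24)→(24,32,33)
g: translate: b→-16 (≡32 mod 48), so (24,32,33)→(24,-16,25)
g: reduced (well bottom): (24,-16,25) with a≤c, −a<b≤a
reduced forms (-17, -10, -33) vs (24, -16, 25) ⇒ inequivalent

no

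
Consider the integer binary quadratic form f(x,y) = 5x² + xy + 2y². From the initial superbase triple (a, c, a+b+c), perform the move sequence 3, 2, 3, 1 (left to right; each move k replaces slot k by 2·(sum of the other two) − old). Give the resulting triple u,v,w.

start (5,2,8) = (f(1,0),f(0,1),f(1,1))
replace slot 3: 2·(5+2) − 8 = 6 → (5,2,6)
replace slot 2: 2·(5+6) − 2 = 20 → (5,20,6)
replace slot 3: 2·(5+20) − 6 = 44 → (5,20,44)
replace slot 1: 2·(20+44) − 5 = 123 → (123,20,44)

123,20,44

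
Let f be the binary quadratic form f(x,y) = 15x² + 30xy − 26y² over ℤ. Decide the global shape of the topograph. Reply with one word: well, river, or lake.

D = b²−4ac = 30² − 4·15·(-26) = 2460
D > 0 non-square ⇒ indefinite ⇒ periodic river

river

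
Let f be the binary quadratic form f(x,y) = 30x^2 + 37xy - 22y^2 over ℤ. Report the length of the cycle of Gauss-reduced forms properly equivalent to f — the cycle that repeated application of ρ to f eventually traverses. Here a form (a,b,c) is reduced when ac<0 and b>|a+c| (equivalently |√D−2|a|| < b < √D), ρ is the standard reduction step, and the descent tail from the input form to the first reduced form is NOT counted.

D = 4009, ⌊√D⌋ = 63
river: ρ → (-22,51,16)
river: ρ → (16,45,-31)
river: ρ → (-31,17,30)
river: ρ → (30,43,-18)
river: ρ → (-18,29,44)
river: ρ → (44,59,-3)
river: ρ → (-3,61,24)
river: ρ → (24,35,-29)
river: ρ → (-29,23,30)
river: ρ → (30,37,-22)
ρ-cycle length = 10 (tail of 0 descent steps not counted)

10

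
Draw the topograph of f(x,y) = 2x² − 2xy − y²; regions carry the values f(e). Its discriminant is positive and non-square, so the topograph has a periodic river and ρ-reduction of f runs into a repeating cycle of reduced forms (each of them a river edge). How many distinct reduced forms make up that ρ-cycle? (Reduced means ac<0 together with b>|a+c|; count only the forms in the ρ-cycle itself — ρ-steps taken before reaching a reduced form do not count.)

D = 12, ⌊√D⌋ = 3
descent: ρ → (-1,2,2)  [lands on river]
river: ρ → (2,2,-1)
ρ-cycle length = 2 (tail of 1 descent step not counted)

2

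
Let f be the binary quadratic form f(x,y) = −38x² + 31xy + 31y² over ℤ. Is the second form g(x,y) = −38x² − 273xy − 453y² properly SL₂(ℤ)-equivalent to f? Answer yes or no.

D₁ = 5673, D₂ = 5673
river cycle of f (length 20): (31, 31, -38), (-38, 45, 24), (24, 51, -32), (-32, 13, 43), (43, 73, -2), (-2, 75, 6), (6, 69, -38), (-38, 7, 37), (37, 67, -8), (-8, 61, 61), … (10 more)
river cycle of g (length 20): (-38, 31, 31), (31, 31, -38), (-38, 45, 24), (24, 51, -32), (-32, 13, 43), (43, 73, -2), (-2, 75, 6), (6, 69, -38), (-38, 7, 37), (37, 67, -8), … (10 more)
cycles coincide ⇒ equivalent

yes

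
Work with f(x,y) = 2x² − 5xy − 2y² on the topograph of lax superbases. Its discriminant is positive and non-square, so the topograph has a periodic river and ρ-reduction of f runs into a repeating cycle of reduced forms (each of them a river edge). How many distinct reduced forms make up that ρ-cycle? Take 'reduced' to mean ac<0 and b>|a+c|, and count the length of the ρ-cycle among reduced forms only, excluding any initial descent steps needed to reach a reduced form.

D = 41, ⌊√D⌋ = 6
descent: ρ → (-2,5,2)  [lands on river]
river: ρ → (2,3,-4)
river: ρ → (-4,5,1)
river: ρ → (1,5,-4)
river: ρ → (-4,3,2)
river: ρ → (2,5,-2)
river: ρ → (-2,3,4)
river: ρ → (4,5,-1)
river: ρ → (-1,5,4)
river: ρ → (4,3,-2)
ρ-cycle length = 10 (tail of 1 descent step not counted)

10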